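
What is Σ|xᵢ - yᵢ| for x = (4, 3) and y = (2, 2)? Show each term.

Σ|x_i - y_i| = |4 - 2| + |3 - 2| = 2 + 1 = 3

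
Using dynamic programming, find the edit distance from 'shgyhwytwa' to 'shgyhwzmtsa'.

Let D[i][j] be the edit distance between the first i characters of 'shgyhwytwa' and the first j characters of 'shgyhwzmtsa', with D[i][0] = i, D[0][j] = j, and D[i][j] = D[i-1][j-1] if the characters match, else 1 + min(D[i-1][j], D[i][j-1], D[i-1][j-1]). Filling the table (rows: prefixes of 'shgyhwytwa', columns: prefixes of 'shgyhwzmtsa'):
     ε  s  h  g  y  h  w  z  m  t  s  a
  ε  0  1  2  3  4  5  6  7  8  9 10 11
  s  1  0  1  2  3  4  5  6  7  8  9 10
  h  2  1  0  1  2  3  4  5  6  7  8  9
  g  3  2  1  0  1  2  3  4  5  6  7  8
  y  4  3  2  1  0  1  2  3  4  5  6  7
  h  5  4  3  2  1  0  1  2  3  4  5  6
  w  6  5  4  3  2  1  0  1  2  3  4  5
  y  7  6  5  4  3  2  1  1  2  3  4  5
  t  8  7  6  5  4  3  2  2  2  2  3  4
  w  9  8  7  6  5  4  3  3  3  3  3  4
  a 10  9  8  7  6  5  4  4  4  4  4  3
The bottom-right entry gives D[10][11] = 3, so no sequence of fewer than 3 edits works. Backtracking through the table gives one optimal edit sequence (3 edits):
  shgyhwytwa → shgyhwzytwa (ins z @7)
  shgyhwzytwa → shgyhwzmtwa (sub y→m @8)
  shgyhwzmtwa → shgyhwzmtsa (sub w→s @10)
Edit distance = 3.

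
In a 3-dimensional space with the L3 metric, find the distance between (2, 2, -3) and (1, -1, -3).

(Σ|x_i - y_i|^3)^(1/3) = (|2 - 1|^3 + |2 - (-1)|^3 + |-3 - (-3)|^3)^(1/3)
= (1^3 + 3^3 + 0^3)^(1/3) = (1 + 27 + 0)^(1/3) = (28)^(1/3) ≈ 3.0366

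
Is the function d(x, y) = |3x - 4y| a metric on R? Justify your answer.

No. d fails symmetry: d(4, 5) = |3·4 - 4·5| = |-8| = 8, but d(5, 4) = |3·5 - 4·4| = |-1| = 1. Since 8 ≠ 1, d(x,y) ≠ d(y,x) in general.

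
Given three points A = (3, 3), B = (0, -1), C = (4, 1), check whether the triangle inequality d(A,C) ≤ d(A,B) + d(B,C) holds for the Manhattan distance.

d(A,B) = 3 + 4 = 7, d(B,C) = 4 + 2 = 6, d(A,C) = 1 + 2 = 3.
d(A,C) = 3 ≤ 7 + 6 = 13. Triangle inequality is satisfied.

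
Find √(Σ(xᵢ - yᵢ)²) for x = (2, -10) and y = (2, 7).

√(Σ(x_i - y_i)²) = √((2 - 2)² + (-10 - 7)²)
= √(0² + (-17)²) = √(0 + 289) = √289 = 17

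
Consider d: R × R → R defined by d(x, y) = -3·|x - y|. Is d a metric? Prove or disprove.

No. With c = -3 < 0, d fails non-negativity: d(5, 11) = -3·|5 - 11| = -3·6 = -18 < 0.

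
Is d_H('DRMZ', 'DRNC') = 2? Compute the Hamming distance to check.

Differing positions: 3, 4. Hamming distance = 2, so the claim is true.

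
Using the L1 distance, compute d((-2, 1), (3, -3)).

Σ|x_i - y_i| = |-2 - 3| + |1 - (-3)| = 5 + 4 = 9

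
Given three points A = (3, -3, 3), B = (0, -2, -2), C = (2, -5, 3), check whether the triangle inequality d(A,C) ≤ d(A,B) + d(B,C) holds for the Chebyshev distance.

d(A,B) = max(3, 1, 5) = 5, d(B,C) = max(2, 3, 5) = 5, d(A,C) = max(1, 2, 0) = 2.
d(A,C) = 2 ≤ 5 + 5 = 10. Triangle inequality is satisfied.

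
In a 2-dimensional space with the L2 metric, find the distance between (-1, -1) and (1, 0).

(Σ|x_i - y_i|^2)^(1/2) = (|-1 - 1|^2 + |-1 - 0|^2)^(1/2)
= (2^2 + 1^2)^(1/2) = (4 + 1)^(1/2) = (5)^(1/2) ≈ 2.2361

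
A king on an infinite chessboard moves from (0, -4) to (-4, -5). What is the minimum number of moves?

max(|x_i - y_i|) = max(|0 - (-4)|, |-4 - (-5)|) = max(4, 1) = 4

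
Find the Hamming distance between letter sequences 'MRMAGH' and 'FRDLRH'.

Differing positions: 1, 3, 4, 5. Hamming distance = 4.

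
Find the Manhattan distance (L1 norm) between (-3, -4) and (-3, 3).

Σ|x_i - y_i| = |-3 - (-3)| + |-4 - 3| = 0 + 7 = 7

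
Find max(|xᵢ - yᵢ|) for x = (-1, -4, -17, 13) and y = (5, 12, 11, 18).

max(|x_i - y_i|) = max(|-1 - 5|, |-4 - 12|, |-17 - 11|, |13 - 18|) = max(6, 16, 28, 5) = 28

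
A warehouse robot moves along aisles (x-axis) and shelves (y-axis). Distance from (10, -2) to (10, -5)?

Σ|x_i - y_i| = |10 - 10| + |-2 - (-5)| = 0 + 3 = 3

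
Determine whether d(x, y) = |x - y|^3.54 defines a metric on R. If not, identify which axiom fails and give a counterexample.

No. d(x,y) = |x-y|^3.54 fails the triangle inequality since p = 3.54 > 1. Counterexample: x = -2, y = 1, z = 12. d(x,z) = |-2 - 12|^3.54 = 14^3.54 ≈ 11410.1997, but d(x,y) + d(y,z) = 3^3.54 + 11^3.54 ≈ 48.8663 + 4858.8121 = 4907.6784. Since 11410.1997 > 4907.6784, the triangle inequality is violated.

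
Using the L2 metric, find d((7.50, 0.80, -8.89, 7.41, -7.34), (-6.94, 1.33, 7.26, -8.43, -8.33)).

√(Σ(x_i - y_i)²) = √((7.5 - (-6.94))² + (0.8 - 1.33)² + (-8.89 - 7.26)² + (7.41 - (-8.43))² + (-7.34 - (-8.33))²)
= √(14.44² + (-0.53)² + (-16.15)² + 15.84² + 0.99²) = √(208.5136 + 0.2809 + 260.8225 + 250.9056 + 0.9801) = √721.5027 ≈ 26.8608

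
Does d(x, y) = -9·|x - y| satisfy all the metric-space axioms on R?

No. With c = -9 < 0, d fails non-negativity: d(1, 8) = -9·|1 - 8| = -9·7 = -63 < 0.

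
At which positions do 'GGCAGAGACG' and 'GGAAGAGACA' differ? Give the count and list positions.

Differing positions: 3, 10. Hamming distance = 2.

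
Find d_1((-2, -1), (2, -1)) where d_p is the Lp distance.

Σ|x_i - y_i| = |-2 - 2| + |-1 - (-1)| = 4 + 0 = 4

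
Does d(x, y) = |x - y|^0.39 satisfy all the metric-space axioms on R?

Yes. With 0 < p = 0.39 ≤ 1, d(x,y) = |x-y|^0.39 is a metric on R. Non-negativity and symmetry are immediate; |x-y|^0.39 = 0 ⟺ |x-y| = 0 ⟺ x = y. For the triangle inequality, the function t ↦ t^0.39 is subadditive on [0,∞) when p ≤ 1, so |x-z|^0.39 ≤ (|x-y| + |y-z|)^0.39 ≤ |x-y|^0.39 + |y-z|^0.39.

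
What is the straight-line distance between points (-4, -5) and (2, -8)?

√(Σ(x_i - y_i)²) = √((-4 - 2)² + (-5 - (-8))²)
= √((-6)² + 3²) = √(36 + 9) = √45 ≈ 6.7082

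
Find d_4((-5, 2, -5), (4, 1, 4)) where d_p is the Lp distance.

(Σ|x_i - y_i|^4)^(1/4) = (|-5 - 4|^4 + |2 - 1|^4 + |-5 - 4|^4)^(1/4)
= (9^4 + 1^4 + 9^4)^(1/4) = (6561 + 1 + 6561)^(1/4) = (13123)^(1/4) ≈ 10.7031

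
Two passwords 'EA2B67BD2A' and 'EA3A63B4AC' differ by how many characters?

Differing positions: 3, 4, 6, 8, 9, 10. Hamming distance = 6.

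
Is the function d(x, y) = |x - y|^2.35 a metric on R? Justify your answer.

No. d(x,y) = |x-y|^2.35 fails the triangle inequality since p = 2.35 > 1. Counterexample: x = 1, y = 13, z = 25. d(x,z) = |1 - 25|^2.35 = 24^2.35 ≈ 1751.848, but d(x,y) + d(y,z) = 12^2.35 + 12^2.35 ≈ 343.618 + 343.618 = 687.236. Since 1751.848 > 687.236, the triangle inequality is violated.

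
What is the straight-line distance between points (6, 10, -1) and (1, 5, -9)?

√(Σ(x_i - y_i)²) = √((6 - 1)² + (10 - 5)² + (-1 - (-9))²)
= √(5² + 5² + 8²) = √(25 + 25 + 64) = √114 ≈ 10.6771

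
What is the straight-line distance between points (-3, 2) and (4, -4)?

√(Σ(x_i - y_i)²) = √((-3 - 4)² + (2 - (-4))²)
= √((-7)² + 6²) = √(49 + 36) = √85 ≈ 9.2195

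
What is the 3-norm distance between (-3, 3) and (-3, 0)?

(Σ|x_i - y_i|^3)^(1/3) = (|-3 - (-3)|^3 + |3 - 0|^3)^(1/3)
= (0^3 + 3^3)^(1/3) = (0 + 27)^(1/3) = (27)^(1/3) = 3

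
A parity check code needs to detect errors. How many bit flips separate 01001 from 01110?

Differing positions: 3, 4, 5. Hamming distance = 3.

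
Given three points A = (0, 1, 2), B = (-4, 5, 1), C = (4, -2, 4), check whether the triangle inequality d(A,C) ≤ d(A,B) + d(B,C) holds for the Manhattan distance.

d(A,B) = 4 + 4 + 1 = 9, d(B,C) = 8 + 7 + 3 = 18, d(A,C) = 4 + 3 + 2 = 9.
d(A,C) = 9 ≤ 9 + 18 = 27. Triangle inequality is satisfied.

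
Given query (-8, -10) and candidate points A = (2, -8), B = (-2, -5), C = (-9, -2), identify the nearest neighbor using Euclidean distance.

Distances: d(A) ≈ 10.198, d(B) ≈ 7.8102, d(C) ≈ 8.0623. Nearest: B = (-2, -5) with distance 7.8102.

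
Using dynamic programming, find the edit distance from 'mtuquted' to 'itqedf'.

Let D[i][j] be the edit distance between the first i characters of 'mtuquted' and the first j characters of 'itqedf', with D[i][0] = i, D[0][j] = j, and D[i][j] = D[i-1][j-1] if the characters match, else 1 + min(D[i-1][j], D[i][j-1], D[i-1][j-1]). Filling the table (rows: prefixes of 'mtuquted', columns: prefixes of 'itqedf'):
     ε  i  t  q  e  d  f
  ε  0  1  2  3  4  5  6
  m  1  1  2  3  4  5  6
  t  2  2  1  2  3  4  5
  u  3  3  2  2  3  4  5
  q  4  4  3  2  3  4  5
  u  5  5  4  3  3  4  5
  t  6  6  5  4  4  4  5
  e  7  7  6  5  4  5  5
  d  8  8  7  6  5  4  5
The bottom-right entry gives D[8][6] = 5, so no sequence of fewer than 5 edits works. Backtracking through the table gives one optimal edit sequence (5 edits):
  mtuquted → ituquted (sub m→i @1)
  ituquted → itquted (del u @3)
  itquted → itqted (del u @4)
  itqted → itqed (del t @4)
  itqed → itqedf (ins f @6)
Edit distance = 5.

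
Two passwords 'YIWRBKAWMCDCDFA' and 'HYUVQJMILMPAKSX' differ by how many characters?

Differing positions: 1, 2, 3, 4, 5, 6, 7, 8, 9, 10, 11, 12, 13, 14, 15. Hamming distance = 15.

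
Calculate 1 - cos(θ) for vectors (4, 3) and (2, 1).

With u = (4, 3), v = (2, 1):
u·v = 4·2 + 3·1 = 8 + 3 = 11.
|u| = √(4² + 3²) = √25, |v| = √(2² + 1²) = √5, so |u||v| = √(25·5) = √125.
cos θ = (u·v)/(|u||v|) = 11/√125 ≈ 0.9839
Cosine distance = 1 - cos θ ≈ 1 - 0.9839 = 0.0161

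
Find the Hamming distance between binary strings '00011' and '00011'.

Differing positions: none. Hamming distance = 0.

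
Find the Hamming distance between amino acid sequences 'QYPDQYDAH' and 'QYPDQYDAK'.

Differing positions: 9. Hamming distance = 1.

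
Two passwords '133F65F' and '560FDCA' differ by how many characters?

Differing positions: 1, 2, 3, 5, 6, 7. Hamming distance = 6.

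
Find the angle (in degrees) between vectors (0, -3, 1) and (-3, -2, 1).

With u = (0, -3, 1), v = (-3, -2, 1):
u·v = 0·(-3) + (-3)·(-2) + 1·1 = 0 + 6 + 1 = 7.
|u| = √(0² + (-3)² + 1²) = √10, |v| = √((-3)² + (-2)² + 1²) = √14, so |u||v| = √(10·14) = √140.
cos θ = (u·v)/(|u||v|) = 7/√140 ≈ 0.591608
θ = arccos(0.591608) ≈ 53.73°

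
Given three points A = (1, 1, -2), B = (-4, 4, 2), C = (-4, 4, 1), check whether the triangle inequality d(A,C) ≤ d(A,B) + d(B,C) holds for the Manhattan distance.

d(A,B) = 5 + 3 + 4 = 12, d(B,C) = 0 + 0 + 1 = 1, d(A,C) = 5 + 3 + 3 = 11.
d(A,C) = 11 ≤ 12 + 1 = 13. Triangle inequality is satisfied.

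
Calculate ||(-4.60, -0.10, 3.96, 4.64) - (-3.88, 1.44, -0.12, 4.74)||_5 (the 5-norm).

(Σ|x_i - y_i|^5)^(1/5) = (|-4.6 - (-3.88)|^5 + |-0.1 - 1.44|^5 + |3.96 - (-0.12)|^5 + |4.64 - 4.74|^5)^(1/5)
= (0.72^5 + 1.54^5 + 4.08^5 + 0.1^5)^(1/5) ≈ (0.1935 + 8.6617 + 1130.5787 + 0)^(1/5) = (1139.4339)^(1/5) ≈ 4.0864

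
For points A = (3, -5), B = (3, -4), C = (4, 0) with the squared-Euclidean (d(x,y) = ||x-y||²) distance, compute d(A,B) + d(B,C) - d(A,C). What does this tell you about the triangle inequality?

d(A,B) = 0² + 1² = 1, d(B,C) = 1² + 4² = 17, d(A,C) = 1² + 5² = 26.
d(A,B) + d(B,C) - d(A,C) = 1 + 17 - 26 = 18 - 26 = -8. This is < 0, so the triangle inequality FAILS for these points (squared-Euclidean is not a metric).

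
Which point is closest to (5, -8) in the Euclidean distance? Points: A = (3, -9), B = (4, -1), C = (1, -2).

Distances: d(A) ≈ 2.2361, d(B) ≈ 7.0711, d(C) ≈ 7.2111. Nearest: A = (3, -9) with distance 2.2361.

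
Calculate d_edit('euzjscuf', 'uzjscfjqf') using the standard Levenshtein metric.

Let D[i][j] be the edit distance between the first i characters of 'euzjscuf' and the first j characters of 'uzjscfjqf', with D[i][0] = i, D[0][j] = j, and D[i][j] = D[i-1][j-1] if the characters match, else 1 + min(D[i-1][j], D[i][j-1], D[i-1][j-1]). Filling the table (rows: prefixes of 'euzjscuf', columns: prefixes of 'uzjscfjqf'):
     ε  u  z  j  s  c  f  j  q  f
  ε  0  1  2  3  4  5  6  7  8  9
  e  1  1  2  3  4  5  6  7  8  9
  u  2  1  2  3  4  5  6  7  8  9
  z  3  2  1  2  3  4  5  6  7  8
  j  4  3  2  1  2  3  4  5  6  7
  s  5  4  3  2  1  2  3  4  5  6
  c  6  5  4  3  2  1  2  3  4  5
  u  7  6  5  4  3  2  2  3  4  5
  f  8  7  6  5  4  3  2  3  4  4
The bottom-right entry gives D[8][9] = 4, so no sequence of fewer than 4 edits works. Backtracking through the table gives one optimal edit sequence (4 edits):
  euzjscuf → uzjscuf (del e @1)
  uzjscuf → uzjscfuf (ins f @6)
  uzjscfuf → uzjscfjuf (ins j @7)
  uzjscfjuf → uzjscfjqf (sub u→q @8)
Edit distance = 4.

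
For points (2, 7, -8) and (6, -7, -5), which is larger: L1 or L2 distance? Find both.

L1 = |2 - 6| + |7 - (-7)| + |-8 - (-5)| = 4 + 14 + 3 = 21
L2 = √(4² + 14² + 3²) = √221 ≈ 14.8661
L1 ≥ L2 always (equality iff movement is along one axis); L1 > L2 here.
Ratio L1/L2 = 21/√221 ≈ 1.4126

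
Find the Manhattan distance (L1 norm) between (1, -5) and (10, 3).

Σ|x_i - y_i| = |1 - 10| + |-5 - 3| = 9 + 8 = 17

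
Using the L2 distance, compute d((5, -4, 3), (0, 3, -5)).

(Σ|x_i - y_i|^2)^(1/2) = (|5 - 0|^2 + |-4 - 3|^2 + |3 - (-5)|^2)^(1/2)
= (5^2 + 7^2 + 8^2)^(1/2) = (25 + 49 + 64)^(1/2) = (138)^(1/2) ≈ 11.7473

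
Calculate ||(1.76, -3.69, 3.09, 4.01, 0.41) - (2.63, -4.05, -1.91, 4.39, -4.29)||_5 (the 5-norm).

(Σ|x_i - y_i|^5)^(1/5) = (|1.76 - 2.63|^5 + |-3.69 - (-4.05)|^5 + |3.09 - (-1.91)|^5 + |4.01 - 4.39|^5 + |0.41 - (-4.29)|^5)^(1/5)
= (0.87^5 + 0.36^5 + 5^5 + 0.38^5 + 4.7^5)^(1/5) ≈ (0.4984 + 0.006 + 3125 + 0.0079 + 2293.4501)^(1/5) = (5418.9624)^(1/5) ≈ 5.5819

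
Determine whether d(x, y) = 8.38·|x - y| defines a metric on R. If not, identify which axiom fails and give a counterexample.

Yes. Since |x - y| is a metric on R and 8.38 > 0, the positive scalar multiple 8.38·|x - y| is also a metric: scaling by a positive constant preserves non-negativity, identity (d=0 ⟺ |x-y|=0 ⟺ x=y), symmetry, and the triangle inequality.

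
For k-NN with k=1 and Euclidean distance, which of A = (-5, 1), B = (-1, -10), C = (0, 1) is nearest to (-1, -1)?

Distances: d(A) ≈ 4.4721, d(B) = 9, d(C) ≈ 2.2361. Nearest: C = (0, 1) with distance 2.2361.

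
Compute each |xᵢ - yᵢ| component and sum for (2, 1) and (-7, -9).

Σ|x_i - y_i| = |2 - (-7)| + |1 - (-9)| = 9 + 10 = 19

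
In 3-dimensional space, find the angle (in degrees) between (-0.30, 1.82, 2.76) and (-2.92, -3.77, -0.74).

With u = (-0.30, 1.82, 2.76), v = (-2.92, -3.77, -0.74):
u·v = (-0.3)·(-2.92) + 1.82·(-3.77) + 2.76·(-0.74) = 0.876 + (-6.8614) + (-2.0424) = -8.0278.
|u| = √((-0.3)² + 1.82² + 2.76²) = √(0.09 + 3.3124 + 7.6176) = √11.02, |v| = √((-2.92)² + (-3.77)² + (-0.74)²) = √(8.5264 + 14.2129 + 0.5476) = √23.2869.
cos θ = (u·v)/(|u||v|) = -8.0278/(√11.02·√23.2869) ≈ -0.501129
θ = arccos(-0.501129) ≈ 120.07°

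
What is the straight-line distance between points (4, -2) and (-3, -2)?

√(Σ(x_i - y_i)²) = √((4 - (-3))² + (-2 - (-2))²)
= √(7² + 0²) = √(49 + 0) = √49 = 7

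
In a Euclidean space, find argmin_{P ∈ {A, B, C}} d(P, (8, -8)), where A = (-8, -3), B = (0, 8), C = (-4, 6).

Distances: d(A) ≈ 16.7631, d(B) ≈ 17.8885, d(C) ≈ 18.4391. Nearest: A = (-8, -3) with distance 16.7631.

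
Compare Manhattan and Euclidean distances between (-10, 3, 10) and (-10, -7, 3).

L1 = |-10 - (-10)| + |3 - (-7)| + |10 - 3| = 0 + 10 + 7 = 17
L2 = √(0² + 10² + 7²) = √149 ≈ 12.2066
L1 ≥ L2 always (equality iff movement is along one axis); L1 > L2 here.
Ratio L1/L2 = 17/√149 ≈ 1.3927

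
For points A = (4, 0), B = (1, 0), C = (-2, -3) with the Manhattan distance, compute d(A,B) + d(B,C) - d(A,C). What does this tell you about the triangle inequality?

d(A,B) = 3 + 0 = 3, d(B,C) = 3 + 3 = 6, d(A,C) = 6 + 3 = 9.
d(A,B) + d(B,C) - d(A,C) = 3 + 6 - 9 = 9 - 9 = 0. This is ≥ 0, so the triangle inequality holds for these points.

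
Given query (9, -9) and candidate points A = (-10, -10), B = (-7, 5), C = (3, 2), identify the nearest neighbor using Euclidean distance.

Distances: d(A) ≈ 19.0263, d(B) ≈ 21.2603, d(C) ≈ 12.53. Nearest: C = (3, 2) with distance 12.53.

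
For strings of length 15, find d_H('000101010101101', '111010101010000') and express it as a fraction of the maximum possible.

Differing positions: 1, 2, 3, 4, 5, 6, 7, 8, 9, 10, 11, 12, 13, 15. Hamming distance = 14. The maximum possible Hamming distance for length-15 strings is 15, so d_H/15 = 14/15 ≈ 0.9333.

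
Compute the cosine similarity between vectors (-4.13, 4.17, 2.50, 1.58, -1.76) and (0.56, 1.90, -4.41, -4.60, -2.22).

With u = (-4.13, 4.17, 2.50, 1.58, -1.76), v = (0.56, 1.90, -4.41, -4.60, -2.22):
u·v = (-4.13)·0.56 + 4.17·1.9 + 2.5·(-4.41) + 1.58·(-4.6) + (-1.76)·(-2.22) = (-2.3128) + 7.923 + (-11.025) + (-7.268) + 3.9072 = -8.7756.
|u| = √((-4.13)² + 4.17² + 2.5² + 1.58² + (-1.76)²) = √(17.0569 + 17.3889 + 6.25 + 2.4964 + 3.0976) = √46.2898, |v| = √(0.56² + 1.9² + (-4.41)² + (-4.6)² + (-2.22)²) = √(0.3136 + 3.61 + 19.4481 + 21.16 + 4.9284) = √49.4601.
cos θ = (u·v)/(|u||v|) = -8.7756/(√46.2898·√49.4601) ≈ -0.1834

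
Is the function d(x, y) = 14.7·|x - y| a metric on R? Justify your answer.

Yes. Since |x - y| is a metric on R and 14.7 > 0, the positive scalar multiple 14.7·|x - y| is also a metric: scaling by a positive constant preserves non-negativity, identity (d=0 ⟺ |x-y|=0 ⟺ x=y), symmetry, and the triangle inequality.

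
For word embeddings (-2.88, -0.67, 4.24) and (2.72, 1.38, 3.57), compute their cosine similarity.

With u = (-2.88, -0.67, 4.24), v = (2.72, 1.38, 3.57):
u·v = (-2.88)·2.72 + (-0.67)·1.38 + 4.24·3.57 = (-7.8336) + (-0.9246) + 15.1368 = 6.3786.
|u| = √((-2.88)² + (-0.67)² + 4.24²) = √(8.2944 + 0.4489 + 17.9776) = √26.7209, |v| = √(2.72² + 1.38² + 3.57²) = √(7.3984 + 1.9044 + 12.7449) = √22.0477.
cos θ = (u·v)/(|u||v|) = 6.3786/(√26.7209·√22.0477) ≈ 0.2628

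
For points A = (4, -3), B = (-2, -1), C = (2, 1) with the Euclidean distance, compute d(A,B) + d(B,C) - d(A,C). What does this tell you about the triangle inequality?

d(A,B) = √(6² + 2²) = √40 ≈ 6.3246, d(B,C) = √(4² + 2²) = √20 ≈ 4.4721, d(A,C) = √(2² + 4²) = √20 ≈ 4.4721.
d(A,B) + d(B,C) - d(A,C) = 6.3246 + 4.4721 - 4.4721 = 10.7967 - 4.4721 = 6.3246 (to 4 decimal places). This is ≥ 0, so the triangle inequality holds for these points.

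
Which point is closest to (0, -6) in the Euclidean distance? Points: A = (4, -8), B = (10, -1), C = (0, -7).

Distances: d(A) ≈ 4.4721, d(B) ≈ 11.1803, d(C) = 1. Nearest: C = (0, -7) with distance 1.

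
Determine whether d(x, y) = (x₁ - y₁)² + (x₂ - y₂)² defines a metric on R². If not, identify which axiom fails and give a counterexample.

No. The squared Euclidean distance fails the triangle inequality. Counterexample: x = (0, 0), y = (4, 1), z = (8, 2). d(x,z) = 8² + 2² = 68, but d(x,y) + d(y,z) = (4² + 1²) + (4² + 1²) = 17 + 17 = 34. Since 68 > 34, the triangle inequality is violated. (Note: √d, the ordinary Euclidean distance, IS a metric.)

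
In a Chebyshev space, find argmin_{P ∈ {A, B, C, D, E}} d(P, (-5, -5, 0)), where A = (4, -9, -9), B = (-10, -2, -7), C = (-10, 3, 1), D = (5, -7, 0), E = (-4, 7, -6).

Distances: d(A) = 9, d(B) = 7, d(C) = 8, d(D) = 10, d(E) = 12. Nearest: B = (-10, -2, -7) with distance 7.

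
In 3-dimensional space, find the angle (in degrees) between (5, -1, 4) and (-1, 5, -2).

With u = (5, -1, 4), v = (-1, 5, -2):
u·v = 5·(-1) + (-1)·5 + 4·(-2) = (-5) + (-5) + (-8) = -18.
|u| = √(5² + (-1)² + 4²) = √42, |v| = √((-1)² + 5² + (-2)²) = √30, so |u||v| = √(42·30) = √1260.
cos θ = (u·v)/(|u||v|) = -18/√1260 ≈ -0.507093
θ = arccos(-0.507093) ≈ 120.47°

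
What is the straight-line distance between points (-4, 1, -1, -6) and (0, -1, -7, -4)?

√(Σ(x_i - y_i)²) = √((-4 - 0)² + (1 - (-1))² + (-1 - (-7))² + (-6 - (-4))²)
= √((-4)² + 2² + 6² + (-2)²) = √(16 + 4 + 36 + 4) = √60 ≈ 7.746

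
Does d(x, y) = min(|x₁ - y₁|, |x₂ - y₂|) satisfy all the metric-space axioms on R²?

No. d fails identity of indiscernibles: take x = (-4, 0) and y = (-4, 5). Then d(x,y) = min(|-4 - (-4)|, |0 - 5|) = min(0, 5) = 0, yet x ≠ y.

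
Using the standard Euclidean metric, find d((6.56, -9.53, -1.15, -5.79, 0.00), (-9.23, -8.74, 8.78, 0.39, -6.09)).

√(Σ(x_i - y_i)²) = √((6.56 - (-9.23))² + (-9.53 - (-8.74))² + (-1.15 - 8.78)² + (-5.79 - 0.39)² + (0 - (-6.09))²)
= √(15.79² + (-0.79)² + (-9.93)² + (-6.18)² + 6.09²) = √(249.3241 + 0.6241 + 98.6049 + 38.1924 + 37.0881) = √423.8336 ≈ 20.5872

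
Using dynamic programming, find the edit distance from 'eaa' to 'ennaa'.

Let D[i][j] be the edit distance between the first i characters of 'eaa' and the first j characters of 'ennaa', with D[i][0] = i, D[0][j] = j, and D[i][j] = D[i-1][j-1] if the characters match, else 1 + min(D[i-1][j], D[i][j-1], D[i-1][j-1]). Filling the table (rows: prefixes of 'eaa', columns: prefixes of 'ennaa'):
     ε  e  n  n  a  a
  ε  0  1  2  3  4  5
  e  1  0  1  2  3  4
  a  2  1  1  2  2  3
  a  3  2  2  2  2  2
The bottom-right entry gives D[3][5] = 2, so no sequence of fewer than 2 edits works. Backtracking through the table gives one optimal edit sequence (2 edits):
  eaa → enaa (ins n @2)
  enaa → ennaa (ins n @3)
Edit distance = 2.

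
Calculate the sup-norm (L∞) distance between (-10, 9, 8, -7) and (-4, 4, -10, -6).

max(|x_i - y_i|) = max(|-10 - (-4)|, |9 - 4|, |8 - (-10)|, |-7 - (-6)|) = max(6, 5, 18, 1) = 18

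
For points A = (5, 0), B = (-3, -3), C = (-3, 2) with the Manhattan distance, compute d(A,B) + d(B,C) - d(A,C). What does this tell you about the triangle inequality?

d(A,B) = 8 + 3 = 11, d(B,C) = 0 + 5 = 5, d(A,C) = 8 + 2 = 10.
d(A,B) + d(B,C) - d(A,C) = 11 + 5 - 10 = 16 - 10 = 6. This is ≥ 0, so the triangle inequality holds for these points.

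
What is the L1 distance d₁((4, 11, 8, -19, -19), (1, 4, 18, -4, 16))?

Σ|x_i - y_i| = |4 - 1| + |11 - 4| + |8 - 18| + |-19 - (-4)| + |-19 - 16| = 3 + 7 + 10 + 15 + 35 = 70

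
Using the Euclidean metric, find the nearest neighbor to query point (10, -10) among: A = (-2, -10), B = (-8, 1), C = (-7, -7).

Distances: d(A) = 12, d(B) ≈ 21.095, d(C) ≈ 17.2627. Nearest: A = (-2, -10) with distance 12.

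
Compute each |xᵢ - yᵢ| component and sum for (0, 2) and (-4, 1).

Σ|x_i - y_i| = |0 - (-4)| + |2 - 1| = 4 + 1 = 5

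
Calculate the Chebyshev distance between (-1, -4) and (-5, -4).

max(|x_i - y_i|) = max(|-1 - (-5)|, |-4 - (-4)|) = max(4, 0) = 4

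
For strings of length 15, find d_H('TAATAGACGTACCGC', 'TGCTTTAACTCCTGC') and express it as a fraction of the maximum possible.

Differing positions: 2, 3, 5, 6, 8, 9, 11, 13. Hamming distance = 8. The maximum possible Hamming distance for length-15 strings is 15, so d_H/15 = 8/15 ≈ 0.5333.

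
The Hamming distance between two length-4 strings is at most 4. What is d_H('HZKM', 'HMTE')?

Differing positions: 2, 3, 4. Hamming distance = 3. The maximum possible Hamming distance for length-4 strings is 4, so d_H/4 = 3/4 = 0.75.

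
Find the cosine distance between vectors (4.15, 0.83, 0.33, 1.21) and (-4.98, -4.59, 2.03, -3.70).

With u = (4.15, 0.83, 0.33, 1.21), v = (-4.98, -4.59, 2.03, -3.70):
u·v = 4.15·(-4.98) + 0.83·(-4.59) + 0.33·2.03 + 1.21·(-3.7) = (-20.667) + (-3.8097) + 0.6699 + (-4.477) = -28.2838.
|u| = √(4.15² + 0.83² + 0.33² + 1.21²) = √(17.2225 + 0.6889 + 0.1089 + 1.4641) = √19.4844, |v| = √((-4.98)² + (-4.59)² + 2.03² + (-3.7)²) = √(24.8004 + 21.0681 + 4.1209 + 13.69) = √63.6794.
cos θ = (u·v)/(|u||v|) = -28.2838/(√19.4844·√63.6794) ≈ -0.803
Cosine distance = 1 - cos θ ≈ 1 - (-0.803) = 1.803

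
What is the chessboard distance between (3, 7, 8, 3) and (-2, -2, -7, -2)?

max(|x_i - y_i|) = max(|3 - (-2)|, |7 - (-2)|, |8 - (-7)|, |3 - (-2)|) = max(5, 9, 15, 5) = 15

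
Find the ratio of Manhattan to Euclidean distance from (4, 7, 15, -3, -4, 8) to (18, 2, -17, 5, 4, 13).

L1 = |4 - 18| + |7 - 2| + |15 - (-17)| + |-3 - 5| + |-4 - 4| + |8 - 13| = 14 + 5 + 32 + 8 + 8 + 5 = 72
L2 = √(14² + 5² + 32² + 8² + 8² + 5²) = √1398 ≈ 37.3898
L1 ≥ L2 always (equality iff movement is along one axis); L1 > L2 here.
Ratio L1/L2 = 72/√1398 ≈ 1.9257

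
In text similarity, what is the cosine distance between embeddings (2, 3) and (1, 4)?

With u = (2, 3), v = (1, 4):
u·v = 2·1 + 3·4 = 2 + 12 = 14.
|u| = √(2² + 3²) = √13, |v| = √(1² + 4²) = √17, so |u||v| = √(13·17) = √221.
cos θ = (u·v)/(|u||v|) = 14/√221 ≈ 0.9417
Cosine distance = 1 - cos θ ≈ 1 - 0.9417 = 0.0583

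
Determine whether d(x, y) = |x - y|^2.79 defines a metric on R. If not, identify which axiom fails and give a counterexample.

No. d(x,y) = |x-y|^2.79 fails the triangle inequality since p = 2.79 > 1. Counterexample: x = 5, y = 11, z = 13. d(x,z) = |5 - 13|^2.79 = 8^2.79 ≈ 330.8423, but d(x,y) + d(y,z) = 6^2.79 + 2^2.79 ≈ 148.2661 + 6.9163 = 155.1824. Since 330.8423 > 155.1824, the triangle inequality is violated.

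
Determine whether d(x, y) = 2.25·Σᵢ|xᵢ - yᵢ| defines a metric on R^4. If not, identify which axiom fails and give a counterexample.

Yes. The L1 (Manhattan) norm induces a metric on R^4, and multiplying a metric by a positive constant 2.25 > 0 preserves all four axioms: non-negativity (2.25·||x-y|| ≥ 0), identity (2.25·||x-y|| = 0 ⟺ ||x-y|| = 0 ⟺ x = y), symmetry (||x-y|| = ||y-x||), and the triangle inequality (2.25·||x-z|| ≤ 2.25·||x-y|| + 2.25·||y-z||). So d is a metric.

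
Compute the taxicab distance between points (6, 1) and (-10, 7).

Σ|x_i - y_i| = |6 - (-10)| + |1 - 7| = 16 + 6 = 22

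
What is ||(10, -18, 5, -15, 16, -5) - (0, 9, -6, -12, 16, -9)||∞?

max(|x_i - y_i|) = max(|10 - 0|, |-18 - 9|, |5 - (-6)|, |-15 - (-12)|, |16 - 16|, |-5 - (-9)|) = max(10, 27, 11, 3, 0, 4) = 27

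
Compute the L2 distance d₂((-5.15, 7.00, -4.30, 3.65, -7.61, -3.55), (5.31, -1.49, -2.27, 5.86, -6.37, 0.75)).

√(Σ(x_i - y_i)²) = √((-5.15 - 5.31)² + (7 - (-1.49))² + (-4.3 - (-2.27))² + (3.65 - 5.86)² + (-7.61 - (-6.37))² + (-3.55 - 0.75)²)
= √((-10.46)² + 8.49² + (-2.03)² + (-2.21)² + (-1.24)² + (-4.3)²) = √(109.4116 + 72.0801 + 4.1209 + 4.8841 + 1.5376 + 18.49) = √210.5243 ≈ 14.5095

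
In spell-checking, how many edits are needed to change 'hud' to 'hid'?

Let D[i][j] be the edit distance between the first i characters of 'hud' and the first j characters of 'hid', with D[i][0] = i, D[0][j] = j, and D[i][j] = D[i-1][j-1] if the characters match, else 1 + min(D[i-1][j], D[i][j-1], D[i-1][j-1]). Filling the table (rows: prefixes of 'hud', columns: prefixes of 'hid'):
     ε  h  i  d
  ε  0  1  2  3
  h  1  0  1  2
  u  2  1  1  2
  d  3  2  2  1
The bottom-right entry gives D[3][3] = 1, so no sequence of fewer than 1 edit works. Backtracking through the table gives one optimal edit sequence (1 edit):
  hud → hid (sub u→i @2)
Edit distance = 1.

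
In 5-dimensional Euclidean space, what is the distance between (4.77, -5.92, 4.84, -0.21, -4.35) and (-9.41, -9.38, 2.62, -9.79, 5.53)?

√(Σ(x_i - y_i)²) = √((4.77 - (-9.41))² + (-5.92 - (-9.38))² + (4.84 - 2.62)² + (-0.21 - (-9.79))² + (-4.35 - 5.53)²)
= √(14.18² + 3.46² + 2.22² + 9.58² + (-9.88)²) = √(201.0724 + 11.9716 + 4.9284 + 91.7764 + 97.6144) = √407.3632 ≈ 20.1832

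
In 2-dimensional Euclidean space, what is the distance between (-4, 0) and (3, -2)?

√(Σ(x_i - y_i)²) = √((-4 - 3)² + (0 - (-2))²)
= √((-7)² + 2²) = √(49 + 4) = √53 ≈ 7.2801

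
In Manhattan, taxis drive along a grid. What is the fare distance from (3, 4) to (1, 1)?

Σ|x_i - y_i| = |3 - 1| + |4 - 1| = 2 + 3 = 5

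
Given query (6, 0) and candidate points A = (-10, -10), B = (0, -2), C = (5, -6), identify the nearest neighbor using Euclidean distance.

Distances: d(A) ≈ 18.868, d(B) ≈ 6.3246, d(C) ≈ 6.0828. Nearest: C = (5, -6) with distance 6.0828.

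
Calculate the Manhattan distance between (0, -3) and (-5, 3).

Σ|x_i - y_i| = |0 - (-5)| + |-3 - 3| = 5 + 6 = 11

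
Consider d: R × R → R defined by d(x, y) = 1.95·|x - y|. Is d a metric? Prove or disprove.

Yes. Since |x - y| is a metric on R and 1.95 > 0, the positive scalar multiple 1.95·|x - y| is also a metric: scaling by a positive constant preserves non-negativity, identity (d=0 ⟺ |x-y|=0 ⟺ x=y), symmetry, and the triangle inequality.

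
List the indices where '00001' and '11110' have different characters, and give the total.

Differing positions: 1, 2, 3, 4, 5. Hamming distance = 5.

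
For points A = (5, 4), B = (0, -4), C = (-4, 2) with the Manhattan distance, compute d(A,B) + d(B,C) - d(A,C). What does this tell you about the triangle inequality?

d(A,B) = 5 + 8 = 13, d(B,C) = 4 + 6 = 10, d(A,C) = 9 + 2 = 11.
d(A,B) + d(B,C) - d(A,C) = 13 + 10 - 11 = 23 - 11 = 12. This is ≥ 0, so the triangle inequality holds for these points.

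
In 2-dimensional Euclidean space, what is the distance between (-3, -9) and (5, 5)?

√(Σ(x_i - y_i)²) = √((-3 - 5)² + (-9 - 5)²)
= √((-8)² + (-14)²) = √(64 + 196) = √260 ≈ 16.1245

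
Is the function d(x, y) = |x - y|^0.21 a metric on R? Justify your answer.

Yes. With 0 < p = 0.21 ≤ 1, d(x,y) = |x-y|^0.21 is a metric on R. Non-negativity and symmetry are immediate; |x-y|^0.21 = 0 ⟺ |x-y| = 0 ⟺ x = y. For the triangle inequality, the function t ↦ t^0.21 is subadditive on [0,∞) when p ≤ 1, so |x-z|^0.21 ≤ (|x-y| + |y-z|)^0.21 ≤ |x-y|^0.21 + |y-z|^0.21.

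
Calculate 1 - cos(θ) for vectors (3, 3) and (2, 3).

With u = (3, 3), v = (2, 3):
u·v = 3·2 + 3·3 = 6 + 9 = 15.
|u| = √(3² + 3²) = √18, |v| = √(2² + 3²) = √13, so |u||v| = √(18·13) = √234.
cos θ = (u·v)/(|u||v|) = 15/√234 ≈ 0.9806
Cosine distance = 1 - cos θ ≈ 1 - 0.9806 = 0.0194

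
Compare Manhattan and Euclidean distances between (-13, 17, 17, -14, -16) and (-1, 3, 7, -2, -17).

L1 = |-13 - (-1)| + |17 - 3| + |17 - 7| + |-14 - (-2)| + |-16 - (-17)| = 12 + 14 + 10 + 12 + 1 = 49
L2 = √(12² + 14² + 10² + 12² + 1²) = √585 ≈ 24.1868
L1 ≥ L2 always (equality iff movement is along one axis); L1 > L2 here.
Ratio L1/L2 = 49/√585 ≈ 2.0259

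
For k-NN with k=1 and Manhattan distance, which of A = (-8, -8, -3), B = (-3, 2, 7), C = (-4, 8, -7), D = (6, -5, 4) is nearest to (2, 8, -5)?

Distances: d(A) = 28, d(B) = 23, d(C) = 8, d(D) = 26. Nearest: C = (-4, 8, -7) with distance 8.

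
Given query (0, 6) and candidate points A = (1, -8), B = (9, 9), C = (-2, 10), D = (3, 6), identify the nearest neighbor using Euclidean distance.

Distances: d(A) ≈ 14.0357, d(B) ≈ 9.4868, d(C) ≈ 4.4721, d(D) = 3. Nearest: D = (3, 6) with distance 3.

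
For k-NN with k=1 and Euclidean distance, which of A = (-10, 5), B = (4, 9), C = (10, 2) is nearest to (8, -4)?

Distances: d(A) ≈ 20.1246, d(B) ≈ 13.6015, d(C) ≈ 6.3246. Nearest: C = (10, 2) with distance 6.3246.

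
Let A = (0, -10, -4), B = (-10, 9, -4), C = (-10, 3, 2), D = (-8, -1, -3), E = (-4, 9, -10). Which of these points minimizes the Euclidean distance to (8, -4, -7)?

Distances: d(A) ≈ 10.4403, d(B) ≈ 22.4054, d(C) ≈ 21.3073, d(D) ≈ 16.7631, d(E) ≈ 17.9444. Nearest: A = (0, -10, -4) with distance 10.4403.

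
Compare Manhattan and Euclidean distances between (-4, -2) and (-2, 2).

L1 = |-4 - (-2)| + |-2 - 2| = 2 + 4 = 6
L2 = √(2² + 4²) = √20 ≈ 4.4721
L1 ≥ L2 always (equality iff movement is along one axis); L1 > L2 here.
Ratio L1/L2 = 6/√20 ≈ 1.3416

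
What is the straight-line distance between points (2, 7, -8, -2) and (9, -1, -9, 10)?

√(Σ(x_i - y_i)²) = √((2 - 9)² + (7 - (-1))² + (-8 - (-9))² + (-2 - 10)²)
= √((-7)² + 8² + 1² + (-12)²) = √(49 + 64 + 1 + 144) = √258 ≈ 16.0624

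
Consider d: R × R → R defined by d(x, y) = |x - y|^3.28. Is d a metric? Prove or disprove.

No. d(x,y) = |x-y|^3.28 fails the triangle inequality since p = 3.28 > 1. Counterexample: x = 0, y = 6, z = 13. d(x,z) = |0 - 13|^3.28 = 13^3.28 ≈ 4505.4087, but d(x,y) + d(y,z) = 6^3.28 + 7^3.28 ≈ 356.7271 + 591.4548 = 948.1819. Since 4505.4087 > 948.1819, the triangle inequality is violated.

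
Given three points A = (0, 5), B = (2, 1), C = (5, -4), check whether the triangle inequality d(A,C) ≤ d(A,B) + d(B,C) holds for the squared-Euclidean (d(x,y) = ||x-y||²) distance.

d(A,B) = 2² + 4² = 20, d(B,C) = 3² + 5² = 34, d(A,C) = 5² + 9² = 106.
d(A,C) = 106 > 20 + 34 = 54. Triangle inequality is VIOLATED. (Squared-Euclidean is not a metric — this is a counterexample.)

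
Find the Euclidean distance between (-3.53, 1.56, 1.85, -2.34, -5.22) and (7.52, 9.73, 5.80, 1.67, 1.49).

√(Σ(x_i - y_i)²) = √((-3.53 - 7.52)² + (1.56 - 9.73)² + (1.85 - 5.8)² + (-2.34 - 1.67)² + (-5.22 - 1.49)²)
= √((-11.05)² + (-8.17)² + (-3.95)² + (-4.01)² + (-6.71)²) = √(122.1025 + 66.7489 + 15.6025 + 16.0801 + 45.0241) = √265.5581 ≈ 16.296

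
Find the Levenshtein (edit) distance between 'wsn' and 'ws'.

Let D[i][j] be the edit distance between the first i characters of 'wsn' and the first j characters of 'ws', with D[i][0] = i, D[0][j] = j, and D[i][j] = D[i-1][j-1] if the characters match, else 1 + min(D[i-1][j], D[i][j-1], D[i-1][j-1]). Filling the table (rows: prefixes of 'wsn', columns: prefixes of 'ws'):
     ε  w  s
  ε  0  1  2
  w  1  0  1
  s  2  1  0
  n  3  2  1
The bottom-right entry gives D[3][2] = 1, so no sequence of fewer than 1 edit works. Backtracking through the table gives one optimal edit sequence (1 edit):
  wsn → ws (del n @3)
Edit distance = 1.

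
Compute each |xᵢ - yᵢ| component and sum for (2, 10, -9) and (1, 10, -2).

Σ|x_i - y_i| = |2 - 1| + |10 - 10| + |-9 - (-2)| = 1 + 0 + 7 = 8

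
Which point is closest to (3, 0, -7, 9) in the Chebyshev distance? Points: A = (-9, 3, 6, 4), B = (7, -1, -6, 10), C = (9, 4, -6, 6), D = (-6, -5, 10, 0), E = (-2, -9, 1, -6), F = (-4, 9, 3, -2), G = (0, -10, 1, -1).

Distances: d(A) = 13, d(B) = 4, d(C) = 6, d(D) = 17, d(E) = 15, d(F) = 11, d(G) = 10. Nearest: B = (7, -1, -6, 10) with distance 4.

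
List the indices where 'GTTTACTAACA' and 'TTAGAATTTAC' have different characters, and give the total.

Differing positions: 1, 3, 4, 6, 8, 9, 10, 11. Hamming distance = 8.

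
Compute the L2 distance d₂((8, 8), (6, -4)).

√(Σ(x_i - y_i)²) = √((8 - 6)² + (8 - (-4))²)
= √(2² + 12²) = √(4 + 144) = √148 ≈ 12.1655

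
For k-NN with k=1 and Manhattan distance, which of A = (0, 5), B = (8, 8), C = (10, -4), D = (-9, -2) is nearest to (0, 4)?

Distances: d(A) = 1, d(B) = 12, d(C) = 18, d(D) = 15. Nearest: A = (0, 5) with distance 1.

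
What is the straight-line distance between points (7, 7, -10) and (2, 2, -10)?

√(Σ(x_i - y_i)²) = √((7 - 2)² + (7 - 2)² + (-10 - (-10))²)
= √(5² + 5² + 0²) = √(25 + 25 + 0) = √50 ≈ 7.0711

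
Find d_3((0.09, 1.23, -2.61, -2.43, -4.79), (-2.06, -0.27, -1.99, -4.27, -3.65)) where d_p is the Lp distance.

(Σ|x_i - y_i|^3)^(1/3) = (|0.09 - (-2.06)|^3 + |1.23 - (-0.27)|^3 + |-2.61 - (-1.99)|^3 + |-2.43 - (-4.27)|^3 + |-4.79 - (-3.65)|^3)^(1/3)
= (2.15^3 + 1.5^3 + 0.62^3 + 1.84^3 + 1.14^3)^(1/3) ≈ (9.9384 + 3.375 + 0.2383 + 6.2295 + 1.4815)^(1/3) = (21.2627)^(1/3) ≈ 2.7704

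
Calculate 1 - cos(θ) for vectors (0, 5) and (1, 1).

With u = (0, 5), v = (1, 1):
u·v = 0·1 + 5·1 = 0 + 5 = 5.
|u| = √(0² + 5²) = √25, |v| = √(1² + 1²) = √2, so |u||v| = √(25·2) = √50.
cos θ = (u·v)/(|u||v|) = 5/√50 ≈ 0.7071
Cosine distance = 1 - cos θ ≈ 1 - 0.7071 = 0.2929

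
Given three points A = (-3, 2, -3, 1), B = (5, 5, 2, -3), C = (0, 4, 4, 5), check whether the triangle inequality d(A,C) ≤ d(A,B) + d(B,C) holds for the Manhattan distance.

d(A,B) = 8 + 3 + 5 + 4 = 20, d(B,C) = 5 + 1 + 2 + 8 = 16, d(A,C) = 3 + 2 + 7 + 4 = 16.
d(A,C) = 16 ≤ 20 + 16 = 36. Triangle inequality is satisfied.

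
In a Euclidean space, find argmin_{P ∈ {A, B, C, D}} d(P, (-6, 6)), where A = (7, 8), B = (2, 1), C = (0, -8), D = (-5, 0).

Distances: d(A) ≈ 13.1529, d(B) ≈ 9.434, d(C) ≈ 15.2315, d(D) ≈ 6.0828. Nearest: D = (-5, 0) with distance 6.0828.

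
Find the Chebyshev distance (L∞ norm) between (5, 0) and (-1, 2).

max(|x_i - y_i|) = max(|5 - (-1)|, |0 - 2|) = max(6, 2) = 6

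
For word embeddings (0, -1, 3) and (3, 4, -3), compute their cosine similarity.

With u = (0, -1, 3), v = (3, 4, -3):
u·v = 0·3 + (-1)·4 + 3·(-3) = 0 + (-4) + (-9) = -13.
|u| = √(0² + (-1)² + 3²) = √10, |v| = √(3² + 4² + (-3)²) = √34, so |u||v| = √(10·34) = √340.
cos θ = (u·v)/(|u||v|) = -13/√340 ≈ -0.705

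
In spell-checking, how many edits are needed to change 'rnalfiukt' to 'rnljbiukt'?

Let D[i][j] be the edit distance between the first i characters of 'rnalfiukt' and the first j characters of 'rnljbiukt', with D[i][0] = i, D[0][j] = j, and D[i][j] = D[i-1][j-1] if the characters match, else 1 + min(D[i-1][j], D[i][j-1], D[i-1][j-1]). Filling the table (rows: prefixes of 'rnalfiukt', columns: prefixes of 'rnljbiukt'):
     ε  r  n  l  j  b  i  u  k  t
  ε  0  1  2  3  4  5  6  7  8  9
  r  1  0  1  2  3  4  5  6  7  8
  n  2  1  0  1  2  3  4  5  6  7
  a  3  2  1  1  2  3  4  5  6  7
  l  4  3  2  1  2  3  4  5  6  7
  f  5  4  3  2  2  3  4  5  6  7
  i  6  5  4  3  3  3  3  4  5  6
  u  7  6  5  4  4  4  4  3  4  5
  k  8  7  6  5  5  5  5  4  3  4
  t  9  8  7  6  6  6  6  5  4  3
The bottom-right entry gives D[9][9] = 3, so no sequence of fewer than 3 edits works. Backtracking through the table gives one optimal edit sequence (3 edits):
  rnalfiukt → rnllfiukt (sub a→l @3)
  rnllfiukt → rnljfiukt (sub l→j @4)
  rnljfiukt → rnljbiukt (sub f→b @5)
Edit distance = 3.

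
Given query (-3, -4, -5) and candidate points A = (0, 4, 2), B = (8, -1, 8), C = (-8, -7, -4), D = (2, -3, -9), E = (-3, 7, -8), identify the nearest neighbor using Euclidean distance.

Distances: d(A) ≈ 11.0454, d(B) ≈ 17.2916, d(C) ≈ 5.9161, d(D) ≈ 6.4807, d(E) ≈ 11.4018. Nearest: C = (-8, -7, -4) with distance 5.9161.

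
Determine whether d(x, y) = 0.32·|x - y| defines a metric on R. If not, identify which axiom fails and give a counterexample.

Yes. Since |x - y| is a metric on R and 0.32 > 0, the positive scalar multiple 0.32·|x - y| is also a metric: scaling by a positive constant preserves non-negativity, identity (d=0 ⟺ |x-y|=0 ⟺ x=y), symmetry, and the triangle inequality.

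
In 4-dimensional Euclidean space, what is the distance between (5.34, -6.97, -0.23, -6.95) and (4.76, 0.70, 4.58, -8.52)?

√(Σ(x_i - y_i)²) = √((5.34 - 4.76)² + (-6.97 - 0.7)² + (-0.23 - 4.58)² + (-6.95 - (-8.52))²)
= √(0.58² + (-7.67)² + (-4.81)² + 1.57²) = √(0.3364 + 58.8289 + 23.1361 + 2.4649) = √84.7663 ≈ 9.2069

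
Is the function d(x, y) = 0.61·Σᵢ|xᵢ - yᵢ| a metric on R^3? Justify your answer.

Yes. The L1 (Manhattan) norm induces a metric on R^3, and multiplying a metric by a positive constant 0.61 > 0 preserves all four axioms: non-negativity (0.61·||x-y|| ≥ 0), identity (0.61·||x-y|| = 0 ⟺ ||x-y|| = 0 ⟺ x = y), symmetry (||x-y|| = ||y-x||), and the triangle inequality (0.61·||x-z|| ≤ 0.61·||x-y|| + 0.61·||y-z||). So d is a metric.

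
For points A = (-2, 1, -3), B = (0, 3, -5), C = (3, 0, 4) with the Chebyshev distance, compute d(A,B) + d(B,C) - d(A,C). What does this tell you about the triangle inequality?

d(A,B) = max(2, 2, 2) = 2, d(B,C) = max(3, 3, 9) = 9, d(A,C) = max(5, 1, 7) = 7.
d(A,B) + d(B,C) - d(A,C) = 2 + 9 - 7 = 11 - 7 = 4. This is ≥ 0, so the triangle inequality holds for these points.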